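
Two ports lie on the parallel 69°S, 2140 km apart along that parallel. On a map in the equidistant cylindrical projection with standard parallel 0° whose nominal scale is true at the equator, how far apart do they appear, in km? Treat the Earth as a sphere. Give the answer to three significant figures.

5970 km

Plate carrée maps x = Rλ, y = Rφ. The meridian scale is h = 1 and the parallel scale is k = 1/cos φ = sec φ.
Along the parallel, k = sec 69° = 1/0.3584 = 2.790.
Map distance = 2140 × 2.790 ≈ 5970 km.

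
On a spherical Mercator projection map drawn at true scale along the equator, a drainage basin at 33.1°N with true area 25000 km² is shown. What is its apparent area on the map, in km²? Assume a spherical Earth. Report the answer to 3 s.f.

35600 km²

For Mercator, h = k = sec φ (a conformal cylindrical projection has a single point scale, 1/cos φ).
Areal scale = k² = sec²φ = 1/cos²(33.1°) = 1/0.8377² = 1.425.
Apparent area = 25000 × 1.425 ≈ 35600 km².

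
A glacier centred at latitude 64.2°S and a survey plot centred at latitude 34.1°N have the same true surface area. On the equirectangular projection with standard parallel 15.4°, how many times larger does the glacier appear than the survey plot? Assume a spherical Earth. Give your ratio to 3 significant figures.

In the equirectangular projection with standard parallel φ₀ = 15.4° (x = Rλ cos φ₀, y = Rφ), meridians are true-scale (h = 1) and the parallel scale is k = cos φ₀ / cos φ.
Areal scale at 64.2°: h·k = 1.000 × 2.215 = 2.215.
Areal scale at 34.1°: h·k = 1.000 × 1.164 = 1.164.
Ratio = 2.215/1.164 ≈ 1.90.

1.90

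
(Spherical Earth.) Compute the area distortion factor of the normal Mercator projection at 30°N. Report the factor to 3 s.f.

1.33

For Mercator, h = k = sec φ (a conformal cylindrical projection has a single point scale, 1/cos φ).
Areal scale = k² = sec²φ = 1/cos²(30°) = 1/0.8660² = 1.333.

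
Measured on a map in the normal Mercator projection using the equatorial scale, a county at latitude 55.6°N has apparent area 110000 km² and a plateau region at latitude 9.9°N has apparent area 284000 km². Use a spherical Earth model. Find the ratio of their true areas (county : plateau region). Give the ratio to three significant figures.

0.127

Mercator's areal exaggeration is sec²φ; hence true area = (apparent area) · cos²φ.
True area of county: 110000 × cos²(55.6°) = 110000 × 0.3192 = 35110 km².
True area of plateau region: 284000 × cos²(9.9°) = 284000 × 0.9704 = 275600 km².
Ratio = 35110 / 275600 ≈ 0.127.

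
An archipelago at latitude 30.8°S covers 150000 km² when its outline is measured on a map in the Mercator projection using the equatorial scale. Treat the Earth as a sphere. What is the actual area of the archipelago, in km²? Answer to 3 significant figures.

111000 km²

Mercator is conformal, so the point scale is isotropic: h = k = sec φ = 1/cos φ.
Areal scale = k² = sec²φ = 1/cos²(30.8°) = 1/0.8590² = 1.355.
True area = apparent / (areal scale) = 150000 / 1.355 ≈ 111000 km².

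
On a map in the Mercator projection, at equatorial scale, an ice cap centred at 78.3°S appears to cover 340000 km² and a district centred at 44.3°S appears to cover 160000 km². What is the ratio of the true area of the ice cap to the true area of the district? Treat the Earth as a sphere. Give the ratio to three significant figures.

0.171

Since Mercator area scale is 1/cos²φ, the true area equals the apparent area multiplied by cos²φ.
True area of ice cap: 340000 × cos²(78.3°) = 340000 × 0.04112 = 13980 km².
True area of district: 160000 × cos²(44.3°) = 160000 × 0.5122 = 81950 km².
Ratio = 13980 / 81950 ≈ 0.171.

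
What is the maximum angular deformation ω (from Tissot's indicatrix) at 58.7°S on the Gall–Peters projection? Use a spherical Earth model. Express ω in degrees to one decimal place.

The Gall–Peters projection is cylindrical equal-area with φ₀ = 45°. Cylindrical equal-area (φ₀ = 45°): h = cos φ / cos 45° along meridians, k = cos 45° / cos φ along parallels; h·k = 1.
At 58.7°: h = 0.7347, k = 1.361; principal scales a = 1.361, b = 0.7347.
sin(ω/2) = (a − b)/(a + b) = 0.6264/2.096 = 0.2989, so ω = 2 arcsin(0.2989) ≈ 34.8°.

34.8°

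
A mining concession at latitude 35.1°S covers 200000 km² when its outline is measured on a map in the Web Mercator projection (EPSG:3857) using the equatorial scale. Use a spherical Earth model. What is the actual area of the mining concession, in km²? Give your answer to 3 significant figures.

134000 km²

Mercator is conformal, so the point scale is isotropic: h = k = sec φ = 1/cos φ.
Areal scale = k² = sec²φ = 1/cos²(35.1°) = 1/0.8181² = 1.494.
True area = apparent / (areal scale) = 200000 / 1.494 ≈ 134000 km².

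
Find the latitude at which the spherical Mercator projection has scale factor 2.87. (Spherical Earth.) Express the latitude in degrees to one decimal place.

69.6°

Mercator scale is k = sec φ = 1/cos φ.
1/cos φ = 2.87  ⇒  cos φ = 0.3484  ⇒  φ = arccos(0.3484) ≈ 69.6°.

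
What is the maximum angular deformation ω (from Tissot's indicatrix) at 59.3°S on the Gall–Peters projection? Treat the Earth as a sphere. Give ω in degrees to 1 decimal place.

36.7°

Gall–Peters is a cylindrical equal-area projection with standard parallels at ±45°. Cylindrical equal-area (φ₀ = 45°): h = cos φ / cos 45° along meridians, k = cos 45° / cos φ along parallels; h·k = 1.
At 59.3°: h = 0.7220, k = 1.385; principal scales a = 1.385, b = 0.7220.
sin(ω/2) = (a − b)/(a + b) = 0.6630/2.107 = 0.3147, so ω = 2 arcsin(0.3147) ≈ 36.7°.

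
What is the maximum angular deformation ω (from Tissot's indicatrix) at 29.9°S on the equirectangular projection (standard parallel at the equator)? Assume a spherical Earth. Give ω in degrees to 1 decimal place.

8.2°

For the equirectangular projection with φ₀ = 0 (plate carrée), h = 1 along meridians and k = sec φ along parallels.
At 29.9°: h = 1.000, k = 1.154; principal scales a = 1.154, b = 1.000.
sin(ω/2) = (a − b)/(a + b) = 0.1535/2.154 = 0.07130, so ω = 2 arcsin(0.07130) ≈ 8.2°.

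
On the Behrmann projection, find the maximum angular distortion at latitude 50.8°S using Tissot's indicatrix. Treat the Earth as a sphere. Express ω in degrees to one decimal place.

The Behrmann projection is cylindrical equal-area with φ₀ = 30°. For cylindrical equal-area with standard parallel φ₀, h = cos φ / cos φ₀ and k = cos φ₀ / cos φ, so h·k = 1.
At 50.8°: h = 0.7298, k = 1.370; principal scales a = 1.370, b = 0.7298.
sin(ω/2) = (a − b)/(a + b) = 0.6404/2.100 = 0.3050, so ω = 2 arcsin(0.3050) ≈ 35.5°.

35.5°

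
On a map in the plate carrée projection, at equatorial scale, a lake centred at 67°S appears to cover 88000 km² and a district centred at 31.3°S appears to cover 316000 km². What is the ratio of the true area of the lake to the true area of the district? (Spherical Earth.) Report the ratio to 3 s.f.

On the plate carrée, areal scale = h·k = 1 × sec φ, so true area = apparent × cos φ.
True area of lake: 88000 × cos(67°) = 88000 × 0.3907 = 34380 km².
True area of district: 316000 × cos(31.3°) = 316000 × 0.8545 = 270000 km².
Ratio = 34380 / 270000 ≈ 0.127.

0.127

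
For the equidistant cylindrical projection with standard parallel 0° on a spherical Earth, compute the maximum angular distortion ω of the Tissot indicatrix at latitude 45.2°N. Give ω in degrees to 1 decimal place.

Plate carrée maps x = Rλ, y = Rφ. The meridian scale is h = 1 and the parallel scale is k = 1/cos φ = sec φ.
At 45.2°: h = 1.000, k = 1.419; principal scales a = 1.419, b = 1.000.
sin(ω/2) = (a − b)/(a + b) = 0.4192/2.419 = 0.1733, so ω = 2 arcsin(0.1733) ≈ 20.0°.

20.0°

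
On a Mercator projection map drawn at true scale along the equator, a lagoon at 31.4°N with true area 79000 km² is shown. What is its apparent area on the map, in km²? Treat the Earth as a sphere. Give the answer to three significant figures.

108000 km²

For Mercator, h = k = sec φ (a conformal cylindrical projection has a single point scale, 1/cos φ).
Areal scale = k² = sec²φ = 1/cos²(31.4°) = 1/0.8536² = 1.373.
Apparent area = 79000 × 1.373 ≈ 108000 km².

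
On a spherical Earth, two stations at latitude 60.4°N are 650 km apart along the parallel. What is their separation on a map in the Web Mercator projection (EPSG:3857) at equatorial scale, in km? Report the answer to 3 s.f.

1320 km

For Mercator, h = k = sec φ (a conformal cylindrical projection has a single point scale, 1/cos φ).
Along the parallel, k = sec 60.4° = 1/0.4939 = 2.025.
Map distance = 650 × 2.025 ≈ 1320 km.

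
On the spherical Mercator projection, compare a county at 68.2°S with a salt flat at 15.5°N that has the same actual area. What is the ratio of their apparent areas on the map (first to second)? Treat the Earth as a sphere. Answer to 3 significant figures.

6.73

On Mercator, area is exaggerated by sec²φ = 1/cos²φ.
At 68.2°: sec²(68.2°) = 1/0.3714² = 7.251.
At 15.5°: sec²(15.5°) = 1/0.9636² = 1.077.
Ratio = 7.251/1.077 = cos²(15.5°)/cos²(68.2°) ≈ 6.73.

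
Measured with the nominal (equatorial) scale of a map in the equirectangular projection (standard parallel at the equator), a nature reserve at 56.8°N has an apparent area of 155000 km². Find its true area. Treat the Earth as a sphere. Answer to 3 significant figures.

84900 km²

Plate carrée maps x = Rλ, y = Rφ. The meridian scale is h = 1 and the parallel scale is k = 1/cos φ = sec φ.
Areal scale = h·k = 1 × sec φ; at 56.8°, h = 1.000, k = 1.826, so h·k = 1.826.
True area = apparent / (areal scale) = 155000 / 1.826 ≈ 84900 km².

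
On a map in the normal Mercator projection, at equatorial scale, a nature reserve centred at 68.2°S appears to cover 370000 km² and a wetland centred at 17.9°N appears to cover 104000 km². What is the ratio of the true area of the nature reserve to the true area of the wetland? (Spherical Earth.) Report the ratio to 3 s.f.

On Mercator the areal scale is sec²φ, so true area = apparent × cos²φ.
True area of nature reserve: 370000 × cos²(68.2°) = 370000 × 0.1379 = 51030 km².
True area of wetland: 104000 × cos²(17.9°) = 104000 × 0.9055 = 94180 km².
Ratio = 51030 / 94180 ≈ 0.542.

0.542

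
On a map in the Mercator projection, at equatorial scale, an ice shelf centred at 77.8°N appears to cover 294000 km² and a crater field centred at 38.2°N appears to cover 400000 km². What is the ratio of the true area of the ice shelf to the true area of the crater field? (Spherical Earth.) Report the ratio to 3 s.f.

Mercator's areal exaggeration is sec²φ; hence true area = (apparent area) · cos²φ.
True area of ice shelf: 294000 × cos²(77.8°) = 294000 × 0.04466 = 13130 km².
True area of crater field: 400000 × cos²(38.2°) = 400000 × 0.6176 = 247000 km².
Ratio = 13130 / 247000 ≈ 0.0531.

0.0531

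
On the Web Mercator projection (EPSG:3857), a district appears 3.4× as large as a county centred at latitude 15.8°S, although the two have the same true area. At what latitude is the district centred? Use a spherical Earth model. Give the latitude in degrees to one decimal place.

For equal true areas on Mercator, apparent areas scale as sec²φ, so the ratio is cos²φ₂ / cos²φ₁.
cos²φ₂ / cos²φ₁ = 3.4  ⇒  cos φ₁ = cos 15.8° / √3.4 = 0.9622/1.844 = 0.5218.
φ₁ = arccos(0.5218) ≈ 58.5°.

58.5°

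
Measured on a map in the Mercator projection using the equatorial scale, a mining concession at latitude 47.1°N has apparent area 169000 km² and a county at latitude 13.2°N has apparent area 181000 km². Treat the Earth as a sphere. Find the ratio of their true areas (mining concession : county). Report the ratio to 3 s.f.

Mercator's areal exaggeration is sec²φ; hence true area = (apparent area) · cos²φ.
True area of mining concession: 169000 × cos²(47.1°) = 169000 × 0.4634 = 78310 km².
True area of county: 181000 × cos²(13.2°) = 181000 × 0.9479 = 171600 km².
Ratio = 78310 / 171600 ≈ 0.456.

0.456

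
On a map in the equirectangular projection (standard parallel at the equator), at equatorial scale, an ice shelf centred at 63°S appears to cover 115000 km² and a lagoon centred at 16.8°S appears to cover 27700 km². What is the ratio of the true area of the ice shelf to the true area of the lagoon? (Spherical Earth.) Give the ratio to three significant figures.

1.97

Plate carrée has h = 1 and k = sec φ, giving areal scale sec φ; true area = (apparent area) · cos φ.
True area of ice shelf: 115000 × cos(63°) = 115000 × 0.4540 = 52210 km².
True area of lagoon: 27700 × cos(16.8°) = 27700 × 0.9573 = 26520 km².
Ratio = 52210 / 26520 ≈ 1.97.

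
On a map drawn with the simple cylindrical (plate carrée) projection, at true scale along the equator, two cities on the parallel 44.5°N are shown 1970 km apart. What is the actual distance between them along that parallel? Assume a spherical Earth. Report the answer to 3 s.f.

1410 km

For the equirectangular projection with φ₀ = 0 (plate carrée), h = 1 along meridians and k = sec φ along parallels.
Along the parallel at 44.5°, map distances are exaggerated by k = sec 44.5° = 1.402.
True distance = 1970 / 1.402 = 1970 × cos 44.5° ≈ 1410 km.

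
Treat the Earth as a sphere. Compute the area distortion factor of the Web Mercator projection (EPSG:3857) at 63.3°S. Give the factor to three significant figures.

For Mercator, h = k = sec φ (a conformal cylindrical projection has a single point scale, 1/cos φ).
Areal scale = k² = sec²φ = 1/cos²(63.3°) = 1/0.4493² = 4.953.

4.95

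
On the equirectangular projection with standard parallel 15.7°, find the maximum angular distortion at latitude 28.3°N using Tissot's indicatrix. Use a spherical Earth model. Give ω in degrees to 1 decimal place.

5.1°

With standard parallel φ₀ = 15.7°, the equirectangular projection gives x = Rλ cos φ₀, y = Rφ, so h = 1 and k = cos 15.7° / cos φ.
At 28.3°: h = 1.000, k = 1.093; principal scales a = 1.093, b = 1.000.
sin(ω/2) = (a − b)/(a + b) = 0.09337/2.093 = 0.04460, so ω = 2 arcsin(0.04460) ≈ 5.1°.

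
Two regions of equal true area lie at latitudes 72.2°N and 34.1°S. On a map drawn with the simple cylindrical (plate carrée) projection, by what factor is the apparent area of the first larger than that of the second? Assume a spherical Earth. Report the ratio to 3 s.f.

Plate carrée maps x = Rλ, y = Rφ. The meridian scale is h = 1 and the parallel scale is k = 1/cos φ = sec φ.
Areal scale at 72.2°: h·k = 1.000 × 3.271 = 3.271.
Areal scale at 34.1°: h·k = 1.000 × 1.208 = 1.208.
Ratio = 3.271/1.208 ≈ 2.71.

2.71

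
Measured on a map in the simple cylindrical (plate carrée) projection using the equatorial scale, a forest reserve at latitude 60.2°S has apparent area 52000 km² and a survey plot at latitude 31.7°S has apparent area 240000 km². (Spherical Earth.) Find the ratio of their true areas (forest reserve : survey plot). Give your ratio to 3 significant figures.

Plate carrée has h = 1 and k = sec φ, giving areal scale sec φ; true area = (apparent area) · cos φ.
True area of forest reserve: 52000 × cos(60.2°) = 52000 × 0.4970 = 25840 km².
True area of survey plot: 240000 × cos(31.7°) = 240000 × 0.8508 = 204200 km².
Ratio = 25840 / 204200 ≈ 0.127.

0.127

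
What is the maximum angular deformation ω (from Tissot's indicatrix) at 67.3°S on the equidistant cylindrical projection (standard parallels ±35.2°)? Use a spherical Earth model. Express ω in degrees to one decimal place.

With standard parallel φ₀ = 35.2°, the equirectangular projection gives x = Rλ cos φ₀, y = Rφ, so h = 1 and k = cos 35.2° / cos φ.
At 67.3°: h = 1.000, k = 2.117; principal scales a = 2.117, b = 1.000.
sin(ω/2) = (a − b)/(a + b) = 1.117/3.117 = 0.3585, so ω = 2 arcsin(0.3585) ≈ 42.0°.

42.0°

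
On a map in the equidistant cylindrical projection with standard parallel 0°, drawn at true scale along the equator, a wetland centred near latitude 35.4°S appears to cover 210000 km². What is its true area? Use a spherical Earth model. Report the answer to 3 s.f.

171000 km²

Plate carrée maps x = Rλ, y = Rφ. The meridian scale is h = 1 and the parallel scale is k = 1/cos φ = sec φ.
Areal scale = h·k = 1 × sec φ; at 35.4°, h = 1.000, k = 1.227, so h·k = 1.227.
True area = apparent / (areal scale) = 210000 / 1.227 ≈ 171000 km².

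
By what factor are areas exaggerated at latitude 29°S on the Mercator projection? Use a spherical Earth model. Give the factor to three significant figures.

1.31

Mercator is conformal, so the point scale is isotropic: h = k = sec φ = 1/cos φ.
Areal scale = k² = sec²φ = 1/cos²(29°) = 1/0.8746² = 1.307.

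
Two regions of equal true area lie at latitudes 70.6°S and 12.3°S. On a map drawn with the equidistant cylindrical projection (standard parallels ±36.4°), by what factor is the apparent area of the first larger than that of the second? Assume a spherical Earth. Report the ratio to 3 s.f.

2.94

With standard parallel φ₀ = 36.4°, the equirectangular projection gives x = Rλ cos φ₀, y = Rφ, so h = 1 and k = cos 36.4° / cos φ.
Areal scale at 70.6°: h·k = 1.000 × 2.423 = 2.423.
Areal scale at 12.3°: h·k = 1.000 × 0.8238 = 0.8238.
Ratio = 2.423/0.8238 ≈ 2.94.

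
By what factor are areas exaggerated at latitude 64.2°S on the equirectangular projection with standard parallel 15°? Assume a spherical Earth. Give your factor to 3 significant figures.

2.22

In the equirectangular projection with standard parallel φ₀ = 15° (x = Rλ cos φ₀, y = Rφ), meridians are true-scale (h = 1) and the parallel scale is k = cos φ₀ / cos φ.
Areal scale = h·k = 1 × cos φ₀ / cos φ; at 64.2°, h = 1.000, k = 2.219, so h·k = 2.219.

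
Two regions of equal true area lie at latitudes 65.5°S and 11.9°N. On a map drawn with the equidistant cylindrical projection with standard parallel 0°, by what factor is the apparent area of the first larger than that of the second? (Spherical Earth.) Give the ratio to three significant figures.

2.36

For the equirectangular projection with φ₀ = 0 (plate carrée), h = 1 along meridians and k = sec φ along parallels.
Areal scale at 65.5°: h·k = 1.000 × 2.411 = 2.411.
Areal scale at 11.9°: h·k = 1.000 × 1.022 = 1.022.
Ratio = 2.411/1.022 ≈ 2.36.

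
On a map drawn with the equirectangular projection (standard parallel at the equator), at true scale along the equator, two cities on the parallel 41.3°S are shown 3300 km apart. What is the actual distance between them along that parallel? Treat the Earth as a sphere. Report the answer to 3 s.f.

2480 km

In the plate carrée (x = Rλ, y = Rφ), meridians are true-scale (h = 1) and parallels are stretched by k = sec φ.
Along the parallel at 41.3°, map distances are exaggerated by k = sec 41.3° = 1.331.
True distance = 3300 / 1.331 = 3300 × cos 41.3° ≈ 2480 km.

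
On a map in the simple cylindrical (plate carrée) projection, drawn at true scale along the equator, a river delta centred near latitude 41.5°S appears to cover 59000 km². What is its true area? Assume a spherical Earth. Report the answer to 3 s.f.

For the equirectangular projection with φ₀ = 0 (plate carrée), h = 1 along meridians and k = sec φ along parallels.
Areal scale = h·k = 1 × sec φ; at 41.5°, h = 1.000, k = 1.335, so h·k = 1.335.
True area = apparent / (areal scale) = 59000 / 1.335 ≈ 44200 km².

44200 km²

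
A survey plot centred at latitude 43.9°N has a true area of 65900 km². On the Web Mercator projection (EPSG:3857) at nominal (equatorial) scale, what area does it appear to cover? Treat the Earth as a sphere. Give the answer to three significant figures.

The Mercator projection is conformal; its linear scale factor is the same in every direction and equals sec φ = 1/cos φ.
Areal scale = k² = sec²φ = 1/cos²(43.9°) = 1/0.7206² = 1.926.
Apparent area = 65900 × 1.926 ≈ 127000 km².

127000 km²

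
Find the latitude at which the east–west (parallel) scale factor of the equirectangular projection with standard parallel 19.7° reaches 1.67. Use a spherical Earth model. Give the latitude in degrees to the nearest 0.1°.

55.7°

With standard parallel φ₀ = 19.7°, the equirectangular projection gives x = Rλ cos φ₀, y = Rφ, so h = 1 and k = cos 19.7° / cos φ.
k = cos φ₀ / cos φ = 1.67  ⇒  cos φ = cos 19.7° / 1.67 = 0.5638.
φ = arccos(0.5638) ≈ 55.7°.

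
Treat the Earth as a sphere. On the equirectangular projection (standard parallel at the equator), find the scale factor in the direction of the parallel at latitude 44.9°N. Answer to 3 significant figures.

1.41

In the plate carrée (x = Rλ, y = Rφ), meridians are true-scale (h = 1) and parallels are stretched by k = sec φ.
k = 1/cos 44.9° = 1/0.7083 = 1.412.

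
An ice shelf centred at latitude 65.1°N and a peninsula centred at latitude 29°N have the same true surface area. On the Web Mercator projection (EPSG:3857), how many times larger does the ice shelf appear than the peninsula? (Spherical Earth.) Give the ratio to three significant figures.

4.32

On Mercator, area is exaggerated by sec²φ = 1/cos²φ.
At 65.1°: sec²(65.1°) = 1/0.4210² = 5.641.
At 29°: sec²(29°) = 1/0.8746² = 1.307.
Ratio = 5.641/1.307 = cos²(29°)/cos²(65.1°) ≈ 4.32.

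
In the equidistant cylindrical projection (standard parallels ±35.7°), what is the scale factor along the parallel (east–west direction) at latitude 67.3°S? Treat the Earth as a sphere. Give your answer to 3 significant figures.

2.10

With standard parallel φ₀ = 35.7°, the equirectangular projection gives x = Rλ cos φ₀, y = Rφ, so h = 1 and k = cos 35.7° / cos φ.
k = cos 35.7° / cos 67.3° = 0.8121/0.3859 = 2.104.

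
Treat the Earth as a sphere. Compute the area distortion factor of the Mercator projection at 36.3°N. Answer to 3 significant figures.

Mercator is conformal, so the point scale is isotropic: h = k = sec φ = 1/cos φ.
Areal scale = k² = sec²φ = 1/cos²(36.3°) = 1/0.8059² = 1.540.

1.54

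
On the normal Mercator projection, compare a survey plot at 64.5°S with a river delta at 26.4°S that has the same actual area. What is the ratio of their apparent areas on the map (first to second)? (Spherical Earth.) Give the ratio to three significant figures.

Mercator areal scale is sec²φ.
At 64.5°: sec²(64.5°) = 1/0.4305² = 5.395.
At 26.4°: sec²(26.4°) = 1/0.8957² = 1.246.
Ratio = 5.395/1.246 = cos²(26.4°)/cos²(64.5°) ≈ 4.33.

4.33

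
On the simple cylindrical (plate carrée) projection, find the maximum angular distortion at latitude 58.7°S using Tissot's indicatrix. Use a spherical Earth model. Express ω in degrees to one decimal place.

In the plate carrée (x = Rλ, y = Rφ), meridians are true-scale (h = 1) and parallels are stretched by k = sec φ.
At 58.7°: h = 1.000, k = 1.925; principal scales a = 1.925, b = 1.000.
sin(ω/2) = (a − b)/(a + b) = 0.9249/2.925 = 0.3162, so ω = 2 arcsin(0.3162) ≈ 36.9°.

36.9°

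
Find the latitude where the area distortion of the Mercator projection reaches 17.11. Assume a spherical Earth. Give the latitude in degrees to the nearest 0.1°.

76.0°

Mercator areal scale is sec²φ.
sec²φ = 17.11  ⇒  cos²φ = 0.05845  ⇒  cos φ = 0.2418.
φ = arccos(0.2418) ≈ 76.0°.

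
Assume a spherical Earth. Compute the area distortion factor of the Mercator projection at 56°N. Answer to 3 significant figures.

Mercator is conformal, so the point scale is isotropic: h = k = sec φ = 1/cos φ.
Areal scale = k² = sec²φ = 1/cos²(56°) = 1/0.5592² = 3.198.

3.20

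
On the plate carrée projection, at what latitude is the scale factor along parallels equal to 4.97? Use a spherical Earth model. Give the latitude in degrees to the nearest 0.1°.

Plate carrée: h = 1, k = sec φ along parallels.
sec φ = 4.97  ⇒  cos φ = 0.2012  ⇒  φ ≈ 78.4°.

78.4°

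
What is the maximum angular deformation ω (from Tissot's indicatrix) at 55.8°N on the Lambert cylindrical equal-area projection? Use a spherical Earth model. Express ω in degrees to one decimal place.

The Lambert cylindrical equal-area projection is the cylindrical equal-area projection with its standard parallel at the equator (φ₀ = 0). Cylindrical equal-area (φ₀ = 0°): h = cos φ / cos 0° along meridians, k = cos 0° / cos φ along parallels; h·k = 1.
At 55.8°: h = 0.5621, k = 1.779; principal scales a = 1.779, b = 0.5621.
sin(ω/2) = (a − b)/(a + b) = 1.217/2.341 = 0.5198, so ω = 2 arcsin(0.5198) ≈ 62.6°.

62.6°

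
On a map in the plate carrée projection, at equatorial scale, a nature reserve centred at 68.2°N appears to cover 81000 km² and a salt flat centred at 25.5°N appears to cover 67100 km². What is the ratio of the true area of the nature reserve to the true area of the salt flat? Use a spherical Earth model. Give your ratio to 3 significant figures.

Plate carrée has h = 1 and k = sec φ, giving areal scale sec φ; true area = (apparent area) · cos φ.
True area of nature reserve: 81000 × cos(68.2°) = 81000 × 0.3714 = 30080 km².
True area of salt flat: 67100 × cos(25.5°) = 67100 × 0.9026 = 60560 km².
Ratio = 30080 / 60560 ≈ 0.497.

0.497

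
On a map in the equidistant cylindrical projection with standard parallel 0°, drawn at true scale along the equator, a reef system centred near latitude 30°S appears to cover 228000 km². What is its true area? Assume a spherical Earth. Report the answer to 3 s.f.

For the equirectangular projection with φ₀ = 0 (plate carrée), h = 1 along meridians and k = sec φ along parallels.
Areal scale = h·k = 1 × sec φ; at 30°, h = 1.000, k = 1.155, so h·k = 1.155.
True area = apparent / (areal scale) = 228000 / 1.155 ≈ 197000 km².

197000 km²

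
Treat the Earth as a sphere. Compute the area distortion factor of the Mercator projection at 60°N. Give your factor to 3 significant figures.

The Mercator projection is conformal; its linear scale factor is the same in every direction and equals sec φ = 1/cos φ.
Areal scale = k² = sec²φ = 1/cos²(60°) = 1/0.5000² = 4.000.

4.00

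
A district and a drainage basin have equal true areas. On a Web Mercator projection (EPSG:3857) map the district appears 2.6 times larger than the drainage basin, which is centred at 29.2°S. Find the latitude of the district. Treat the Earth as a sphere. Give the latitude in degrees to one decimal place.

57.2°

On Mercator, (apparent₁)/(apparent₂) = sec²φ₁ / sec²φ₂ when true areas are equal.
cos²φ₂ / cos²φ₁ = 2.6  ⇒  cos φ₁ = cos 29.2° / √2.6 = 0.8729/1.612 = 0.5414.
φ₁ = arccos(0.5414) ≈ 57.2°.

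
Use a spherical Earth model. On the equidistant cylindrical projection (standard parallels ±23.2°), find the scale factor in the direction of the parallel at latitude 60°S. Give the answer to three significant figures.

The equidistant cylindrical projection with φ₀ = 23.2° has h = 1 (meridians true) and k = cos φ₀ / cos φ along parallels.
k = cos 23.2° / cos 60° = 0.9191/0.5000 = 1.838.

1.84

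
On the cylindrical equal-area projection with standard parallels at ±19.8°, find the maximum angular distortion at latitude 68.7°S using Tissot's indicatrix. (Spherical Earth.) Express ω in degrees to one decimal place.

For cylindrical equal-area with standard parallel φ₀, h = cos φ / cos φ₀ and k = cos φ₀ / cos φ, so h·k = 1.
At 68.7°: h = 0.3861, k = 2.590; principal scales a = 2.590, b = 0.3861.
sin(ω/2) = (a − b)/(a + b) = 2.204/2.976 = 0.7406, so ω = 2 arcsin(0.7406) ≈ 95.6°.

95.6°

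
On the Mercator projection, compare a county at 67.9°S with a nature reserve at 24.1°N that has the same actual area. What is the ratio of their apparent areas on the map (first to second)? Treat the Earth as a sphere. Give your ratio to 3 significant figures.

5.89

Mercator is conformal with k = sec φ, so areal scale = k² = sec²φ.
At 67.9°: sec²(67.9°) = 1/0.3762² = 7.065.
At 24.1°: sec²(24.1°) = 1/0.9128² = 1.200.
Ratio = 7.065/1.200 = cos²(24.1°)/cos²(67.9°) ≈ 5.89.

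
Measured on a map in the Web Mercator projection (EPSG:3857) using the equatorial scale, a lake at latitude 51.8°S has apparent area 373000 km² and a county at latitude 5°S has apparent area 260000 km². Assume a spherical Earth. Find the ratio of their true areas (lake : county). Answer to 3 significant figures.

0.553

On Mercator the areal scale is sec²φ, so true area = apparent × cos²φ.
True area of lake: 373000 × cos²(51.8°) = 373000 × 0.3824 = 142600 km².
True area of county: 260000 × cos²(5°) = 260000 × 0.9924 = 258000 km².
Ratio = 142600 / 258000 ≈ 0.553.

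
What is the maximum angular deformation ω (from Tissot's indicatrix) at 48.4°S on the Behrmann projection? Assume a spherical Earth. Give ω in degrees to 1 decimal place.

30.1°

The Behrmann projection is cylindrical equal-area with φ₀ = 30°. Cylindrical equal-area (φ₀ = 30°): h = cos φ / cos 30° along meridians, k = cos 30° / cos φ along parallels; h·k = 1.
At 48.4°: h = 0.7666, k = 1.304; principal scales a = 1.304, b = 0.7666.
sin(ω/2) = (a − b)/(a + b) = 0.5378/2.071 = 0.2597, so ω = 2 arcsin(0.2597) ≈ 30.1°.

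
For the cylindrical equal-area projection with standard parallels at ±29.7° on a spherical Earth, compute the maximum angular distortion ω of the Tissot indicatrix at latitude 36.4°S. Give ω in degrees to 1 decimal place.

A cylindrical equal-area projection with standard parallel φ₀ has meridian scale h = cos φ / cos φ₀ and parallel scale k = cos φ₀ / cos φ (so areas are preserved, h·k = 1).
At 36.4°: h = 0.9266, k = 1.079; principal scales a = 1.079, b = 0.9266.
sin(ω/2) = (a − b)/(a + b) = 0.1526/2.006 = 0.07606, so ω = 2 arcsin(0.07606) ≈ 8.7°.

8.7°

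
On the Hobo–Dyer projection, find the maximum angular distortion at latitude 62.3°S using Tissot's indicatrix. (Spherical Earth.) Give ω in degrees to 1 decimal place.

58.5°

Hobo–Dyer is a cylindrical equal-area projection with standard parallels at ±37.5°. For cylindrical equal-area with standard parallel φ₀, h = cos φ / cos φ₀ and k = cos φ₀ / cos φ, so h·k = 1.
At 62.3°: h = 0.5859, k = 1.707; principal scales a = 1.707, b = 0.5859.
sin(ω/2) = (a − b)/(a + b) = 1.121/2.293 = 0.4889, so ω = 2 arcsin(0.4889) ≈ 58.5°.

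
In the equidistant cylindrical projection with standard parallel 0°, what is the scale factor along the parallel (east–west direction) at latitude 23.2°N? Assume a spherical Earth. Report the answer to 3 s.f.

1.09

In the plate carrée (x = Rλ, y = Rφ), meridians are true-scale (h = 1) and parallels are stretched by k = sec φ.
k = 1/cos 23.2° = 1/0.9191 = 1.088.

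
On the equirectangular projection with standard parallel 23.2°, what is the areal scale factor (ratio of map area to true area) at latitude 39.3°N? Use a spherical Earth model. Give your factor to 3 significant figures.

1.19

With standard parallel φ₀ = 23.2°, the equirectangular projection gives x = Rλ cos φ₀, y = Rφ, so h = 1 and k = cos 23.2° / cos φ.
Areal scale = h·k = 1 × cos φ₀ / cos φ; at 39.3°, h = 1.000, k = 1.188, so h·k = 1.188.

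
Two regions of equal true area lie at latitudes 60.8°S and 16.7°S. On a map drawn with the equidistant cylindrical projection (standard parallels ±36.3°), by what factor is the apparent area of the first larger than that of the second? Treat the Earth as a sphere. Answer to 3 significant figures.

1.96

With standard parallel φ₀ = 36.3°, the equirectangular projection gives x = Rλ cos φ₀, y = Rφ, so h = 1 and k = cos 36.3° / cos φ.
Areal scale at 60.8°: h·k = 1.000 × 1.652 = 1.652.
Areal scale at 16.7°: h·k = 1.000 × 0.8414 = 0.8414.
Ratio = 1.652/0.8414 ≈ 1.96.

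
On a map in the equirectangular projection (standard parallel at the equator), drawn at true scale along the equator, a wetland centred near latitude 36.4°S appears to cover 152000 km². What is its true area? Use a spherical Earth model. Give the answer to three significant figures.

Plate carrée maps x = Rλ, y = Rφ. The meridian scale is h = 1 and the parallel scale is k = 1/cos φ = sec φ.
Areal scale = h·k = 1 × sec φ; at 36.4°, h = 1.000, k = 1.242, so h·k = 1.242.
True area = apparent / (areal scale) = 152000 / 1.242 ≈ 122000 km².

122000 km²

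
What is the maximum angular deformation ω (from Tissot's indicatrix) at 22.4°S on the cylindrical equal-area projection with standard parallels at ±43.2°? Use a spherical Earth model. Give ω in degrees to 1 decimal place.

27.0°

For cylindrical equal-area with standard parallel φ₀, h = cos φ / cos φ₀ and k = cos φ₀ / cos φ, so h·k = 1.
At 22.4°: h = 1.268, k = 0.7885; principal scales a = 1.268, b = 0.7885.
sin(ω/2) = (a − b)/(a + b) = 0.4798/2.057 = 0.2333, so ω = 2 arcsin(0.2333) ≈ 27.0°.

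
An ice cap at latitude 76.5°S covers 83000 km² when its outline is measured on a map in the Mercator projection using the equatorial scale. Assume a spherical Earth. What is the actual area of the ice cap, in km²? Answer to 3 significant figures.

For Mercator, h = k = sec φ (a conformal cylindrical projection has a single point scale, 1/cos φ).
Areal scale = k² = sec²φ = 1/cos²(76.5°) = 1/0.2334² = 18.35.
True area = apparent / (areal scale) = 83000 / 18.35 ≈ 4520 km².

4520 km²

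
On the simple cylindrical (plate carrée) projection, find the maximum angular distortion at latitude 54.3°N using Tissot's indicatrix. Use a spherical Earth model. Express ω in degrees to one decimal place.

In the plate carrée (x = Rλ, y = Rφ), meridians are true-scale (h = 1) and parallels are stretched by k = sec φ.
At 54.3°: h = 1.000, k = 1.714; principal scales a = 1.714, b = 1.000.
sin(ω/2) = (a − b)/(a + b) = 0.7137/2.714 = 0.2630, so ω = 2 arcsin(0.2630) ≈ 30.5°.

30.5°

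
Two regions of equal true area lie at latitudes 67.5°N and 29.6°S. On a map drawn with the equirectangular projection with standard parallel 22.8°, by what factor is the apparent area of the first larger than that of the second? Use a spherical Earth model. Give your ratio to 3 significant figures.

2.27

With standard parallel φ₀ = 22.8°, the equirectangular projection gives x = Rλ cos φ₀, y = Rφ, so h = 1 and k = cos 22.8° / cos φ.
Areal scale at 67.5°: h·k = 1.000 × 2.409 = 2.409.
Areal scale at 29.6°: h·k = 1.000 × 1.060 = 1.060.
Ratio = 2.409/1.060 ≈ 2.27.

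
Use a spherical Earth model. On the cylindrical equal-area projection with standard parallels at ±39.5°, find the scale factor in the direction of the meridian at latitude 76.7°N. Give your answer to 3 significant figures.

A cylindrical equal-area projection with standard parallel φ₀ has meridian scale h = cos φ / cos φ₀ and parallel scale k = cos φ₀ / cos φ (so areas are preserved, h·k = 1).
h = cos 76.7° / cos 39.5° = 0.2300/0.7716 = 0.2981.

0.298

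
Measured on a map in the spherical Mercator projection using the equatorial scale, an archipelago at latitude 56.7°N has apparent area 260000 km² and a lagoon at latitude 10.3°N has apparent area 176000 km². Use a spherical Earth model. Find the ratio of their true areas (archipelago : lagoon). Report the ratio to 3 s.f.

0.460

Since Mercator area scale is 1/cos²φ, the true area equals the apparent area multiplied by cos²φ.
True area of archipelago: 260000 × cos²(56.7°) = 260000 × 0.3014 = 78370 km².
True area of lagoon: 176000 × cos²(10.3°) = 176000 × 0.9680 = 170400 km².
Ratio = 78370 / 170400 ≈ 0.460.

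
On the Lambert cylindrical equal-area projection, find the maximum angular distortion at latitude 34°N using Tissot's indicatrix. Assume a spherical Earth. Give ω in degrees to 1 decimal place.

21.4°

The Lambert cylindrical equal-area projection is the cylindrical equal-area projection with its standard parallel at the equator (φ₀ = 0). Cylindrical equal-area (φ₀ = 0°): h = cos φ / cos 0° along meridians, k = cos 0° / cos φ along parallels; h·k = 1.
At 34°: h = 0.8290, k = 1.206; principal scales a = 1.206, b = 0.8290.
sin(ω/2) = (a − b)/(a + b) = 0.3772/2.035 = 0.1853, so ω = 2 arcsin(0.1853) ≈ 21.4°.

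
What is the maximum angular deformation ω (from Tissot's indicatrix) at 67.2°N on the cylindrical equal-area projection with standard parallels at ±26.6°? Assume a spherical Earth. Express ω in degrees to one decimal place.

For cylindrical equal-area with standard parallel φ₀, h = cos φ / cos φ₀ and k = cos φ₀ / cos φ, so h·k = 1.
At 67.2°: h = 0.4334, k = 2.307; principal scales a = 2.307, b = 0.4334.
sin(ω/2) = (a − b)/(a + b) = 1.874/2.741 = 0.6837, so ω = 2 arcsin(0.6837) ≈ 86.3°.

86.3°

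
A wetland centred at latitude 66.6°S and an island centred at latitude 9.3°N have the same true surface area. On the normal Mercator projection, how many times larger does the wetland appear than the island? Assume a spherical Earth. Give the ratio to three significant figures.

6.17

On Mercator, area is exaggerated by sec²φ = 1/cos²φ.
At 66.6°: sec²(66.6°) = 1/0.3971² = 6.340.
At 9.3°: sec²(9.3°) = 1/0.9869² = 1.027.
Ratio = 6.340/1.027 = cos²(9.3°)/cos²(66.6°) ≈ 6.17.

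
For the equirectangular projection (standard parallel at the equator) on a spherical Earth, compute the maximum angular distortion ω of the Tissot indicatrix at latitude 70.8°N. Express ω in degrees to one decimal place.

In the plate carrée (x = Rλ, y = Rφ), meridians are true-scale (h = 1) and parallels are stretched by k = sec φ.
At 70.8°: h = 1.000, k = 3.041; principal scales a = 3.041, b = 1.000.
sin(ω/2) = (a − b)/(a + b) = 2.041/4.041 = 0.5050, so ω = 2 arcsin(0.5050) ≈ 60.7°.

60.7°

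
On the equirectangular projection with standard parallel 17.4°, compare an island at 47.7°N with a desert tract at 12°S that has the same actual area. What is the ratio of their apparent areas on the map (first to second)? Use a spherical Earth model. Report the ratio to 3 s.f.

With standard parallel φ₀ = 17.4°, the equirectangular projection gives x = Rλ cos φ₀, y = Rφ, so h = 1 and k = cos 17.4° / cos φ.
Areal scale at 47.7°: h·k = 1.000 × 1.418 = 1.418.
Areal scale at 12°: h·k = 1.000 × 0.9756 = 0.9756.
Ratio = 1.418/0.9756 ≈ 1.45.

1.45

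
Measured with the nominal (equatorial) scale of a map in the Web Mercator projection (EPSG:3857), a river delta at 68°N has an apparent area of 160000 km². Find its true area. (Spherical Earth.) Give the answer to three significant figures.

22500 km²

For Mercator, h = k = sec φ (a conformal cylindrical projection has a single point scale, 1/cos φ).
Areal scale = k² = sec²φ = 1/cos²(68°) = 1/0.3746² = 7.126.
True area = apparent / (areal scale) = 160000 / 7.126 ≈ 22500 km².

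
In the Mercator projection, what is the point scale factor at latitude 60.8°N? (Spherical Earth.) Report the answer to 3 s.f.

2.05

For Mercator, h = k = sec φ (a conformal cylindrical projection has a single point scale, 1/cos φ).
k = 1/cos 60.8° = 1/0.4879 = 2.050.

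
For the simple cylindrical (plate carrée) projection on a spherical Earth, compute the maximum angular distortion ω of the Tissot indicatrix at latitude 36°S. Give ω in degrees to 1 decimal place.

12.1°

For the equirectangular projection with φ₀ = 0 (plate carrée), h = 1 along meridians and k = sec φ along parallels.
At 36°: h = 1.000, k = 1.236; principal scales a = 1.236, b = 1.000.
sin(ω/2) = (a − b)/(a + b) = 0.2361/2.236 = 0.1056, so ω = 2 arcsin(0.1056) ≈ 12.1°.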